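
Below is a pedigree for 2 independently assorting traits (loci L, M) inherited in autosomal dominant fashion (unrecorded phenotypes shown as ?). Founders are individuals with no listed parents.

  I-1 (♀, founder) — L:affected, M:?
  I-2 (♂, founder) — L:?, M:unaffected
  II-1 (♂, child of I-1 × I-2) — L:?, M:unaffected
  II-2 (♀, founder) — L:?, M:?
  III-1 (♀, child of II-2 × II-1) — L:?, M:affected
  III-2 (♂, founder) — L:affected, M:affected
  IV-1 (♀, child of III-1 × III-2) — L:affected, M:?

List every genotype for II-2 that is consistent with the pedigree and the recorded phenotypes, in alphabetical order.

L/I-1 aff ·: Ll|LL
L/I-2 ? ·: ll|Ll|LL
L/II-1 ? I-1×I-2: ll|Ll|LL
L/II-2 ? ·: ll|Ll|LL
L/III-1 ? II-2×II-1: ll|Ll|LL
L/III-2 aff ·: Ll|LL
L/IV-1 aff III-1×III-2: Ll|LL
⇒ L over [I-1,I-2,II-1,II-2,III-1,III-2,IV-1]: 190 consistent
M/I-1 ? ·: mm|Mm
M/I-2 un ·: mm
M/II-1 un I-1×I-2: mm
M/II-2 ? ·: Mm|MM
M/III-1 aff II-2×II-1: Mm
M/III-2 aff ·: Mm|MM
M/IV-1 ? III-1×III-2: mm|Mm|MM
⇒ M over [I-1,I-2,II-1,II-2,III-1,III-2,IV-1]: 20 consistent

II-2 ∈ {LL MM, LL Mm, Ll MM, Ll Mm, ll MM, ll Mm}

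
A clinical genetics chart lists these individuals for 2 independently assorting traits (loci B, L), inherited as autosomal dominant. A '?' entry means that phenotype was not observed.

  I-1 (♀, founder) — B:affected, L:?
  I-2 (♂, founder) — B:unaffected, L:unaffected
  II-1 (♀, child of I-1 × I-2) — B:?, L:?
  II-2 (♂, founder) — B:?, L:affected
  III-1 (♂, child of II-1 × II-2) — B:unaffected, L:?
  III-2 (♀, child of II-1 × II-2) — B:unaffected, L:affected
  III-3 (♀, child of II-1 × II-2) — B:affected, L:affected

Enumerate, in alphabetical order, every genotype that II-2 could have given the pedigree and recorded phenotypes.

II-2 ∈ {Bb LL, Bb Ll, bb LL, bb Ll}

B/I-1 aff ·: Bb|BB
B/I-2 un ·: bb
B/II-1 ? I-1×I-2: bb|Bb
B/II-2 ? ·: bb|Bb
B/III-1 un II-1×II-2: bb
B/III-2 un II-1×II-2: bb
B/III-3 aff II-1×II-2: Bb|BB
⇒ B over [I-1,I-2,II-1,II-2,III-1,III-2,III-3]: 7 consistent
L/I-1 ? ·: ll|Ll|LL
L/I-2 un ·: ll
L/II-1 ? I-1×I-2: ll|Ll
L/II-2 aff ·: Ll|LL
L/III-1 ? II-1×II-2: ll|Ll|LL
L/III-2 aff II-1×II-2: Ll|LL
L/III-3 aff II-1×II-2: Ll|LL
⇒ L over [I-1,I-2,II-1,II-2,III-1,III-2,III-3]: 46 consistent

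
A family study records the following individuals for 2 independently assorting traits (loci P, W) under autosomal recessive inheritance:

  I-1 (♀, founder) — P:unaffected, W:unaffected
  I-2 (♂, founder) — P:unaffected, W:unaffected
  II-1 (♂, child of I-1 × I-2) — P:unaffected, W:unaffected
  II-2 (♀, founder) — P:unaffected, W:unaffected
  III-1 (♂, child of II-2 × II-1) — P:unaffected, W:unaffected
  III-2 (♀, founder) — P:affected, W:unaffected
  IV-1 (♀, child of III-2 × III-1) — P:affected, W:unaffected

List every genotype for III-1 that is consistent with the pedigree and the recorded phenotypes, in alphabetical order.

III-1 ∈ {Pp WW, Pp Ww}

P/I-1 un ·: PP|Pp
P/I-2 un ·: PP|Pp
P/II-1 un I-1×I-2: PP|Pp
P/II-2 un ·: PP|Pp
P/III-1 un II-2×II-1: Pp
P/III-2 aff ·: pp
P/IV-1 aff III-2×III-1: pp
⇒ P over [I-1,I-2,II-1,II-2,III-1,III-2,IV-1]: 10 consistent
W/I-1 un ·: WW|Ww
W/I-2 un ·: WW|Ww
W/II-1 un I-1×I-2: WW|Ww
W/II-2 un ·: WW|Ww
W/III-1 un II-2×II-1: WW|Ww
W/III-2 un ·: WW|Ww
W/IV-1 un III-2×III-1: WW|Ww
⇒ W over [I-1,I-2,II-1,II-2,III-1,III-2,IV-1]: 82 consistent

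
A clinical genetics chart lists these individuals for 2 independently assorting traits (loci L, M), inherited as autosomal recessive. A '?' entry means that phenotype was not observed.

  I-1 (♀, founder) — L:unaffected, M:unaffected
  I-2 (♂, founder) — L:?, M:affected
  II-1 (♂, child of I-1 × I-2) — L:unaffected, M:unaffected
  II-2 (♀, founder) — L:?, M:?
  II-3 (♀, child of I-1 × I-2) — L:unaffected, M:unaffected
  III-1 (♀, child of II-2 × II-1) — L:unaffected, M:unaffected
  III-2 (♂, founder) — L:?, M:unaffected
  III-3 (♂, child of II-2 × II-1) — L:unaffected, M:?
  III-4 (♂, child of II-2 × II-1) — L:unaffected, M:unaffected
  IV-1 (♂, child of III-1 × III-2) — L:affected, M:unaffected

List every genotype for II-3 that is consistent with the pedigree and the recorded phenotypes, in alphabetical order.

L/I-1 un ·: LL|Ll
L/I-2 ? ·: LL|Ll|ll
L/II-1 un I-1×I-2: LL|Ll
L/II-2 ? ·: LL|Ll|ll
L/II-3 un I-1×I-2: LL|Ll
L/III-1 un II-2×II-1: Ll
L/III-2 ? ·: Ll|ll
L/III-3 un II-2×II-1: LL|Ll
L/III-4 un II-2×II-1: LL|Ll
L/IV-1 aff III-1×III-2: ll
⇒ L over [I-1,I-2,II-1,II-2,II-3,III-1,III-2,III-3,III-4,IV-1]: 214 consistent
M/I-1 un ·: MM|Mm
M/I-2 aff ·: mm
M/II-1 un I-1×I-2: Mm
M/II-2 ? ·: MM|Mm|mm
M/II-3 un I-1×I-2: Mm
M/III-1 un II-2×II-1: MM|Mm
M/III-2 un ·: MM|Mm
M/III-3 ? II-2×II-1: MM|Mm|mm
M/III-4 un II-2×II-1: MM|Mm
M/IV-1 un III-1×III-2: MM|Mm
⇒ M over [I-1,I-2,II-1,II-2,II-3,III-1,III-2,III-3,III-4,IV-1]: 156 consistent

II-3 ∈ {LL Mm, Ll Mm}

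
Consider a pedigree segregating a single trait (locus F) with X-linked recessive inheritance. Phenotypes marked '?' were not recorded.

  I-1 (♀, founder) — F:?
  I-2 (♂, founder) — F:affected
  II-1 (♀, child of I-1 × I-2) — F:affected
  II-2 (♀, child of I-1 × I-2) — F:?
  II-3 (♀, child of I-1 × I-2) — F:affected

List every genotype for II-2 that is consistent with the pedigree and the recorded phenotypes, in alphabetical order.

II-2 ∈ {X^FX^f, X^fX^f}

F/I-1 ? ·: X^FX^f|X^fX^f
F/I-2 aff ·: X^fY
F/II-1 aff I-1×I-2: X^fX^f
F/II-2 ? I-1×I-2: X^FX^f|X^fX^f
F/II-3 aff I-1×I-2: X^fX^f
⇒ F over [I-1,I-2,II-1,II-2,II-3]: 3 consistent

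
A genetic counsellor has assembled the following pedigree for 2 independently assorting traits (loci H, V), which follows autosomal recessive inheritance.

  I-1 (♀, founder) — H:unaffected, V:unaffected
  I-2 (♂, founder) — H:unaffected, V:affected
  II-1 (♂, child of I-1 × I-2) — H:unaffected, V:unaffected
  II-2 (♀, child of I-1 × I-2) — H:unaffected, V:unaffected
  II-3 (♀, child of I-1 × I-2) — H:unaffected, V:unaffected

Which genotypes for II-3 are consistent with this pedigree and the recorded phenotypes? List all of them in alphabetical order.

H/I-1 un ·: HH|Hh
H/I-2 un ·: HH|Hh
H/II-1 un I-1×I-2: HH|Hh
H/II-2 un I-1×I-2: HH|Hh
H/II-3 un I-1×I-2: HH|Hh
⇒ H over [I-1,I-2,II-1,II-2,II-3]: 25 consistent
V/I-1 un ·: VV|Vv
V/I-2 aff ·: vv
V/II-1 un I-1×I-2: Vv
V/II-2 un I-1×I-2: Vv
V/II-3 un I-1×I-2: Vv
⇒ V over [I-1,I-2,II-1,II-2,II-3]: 2 consistent

II-3 ∈ {HH Vv, Hh Vv}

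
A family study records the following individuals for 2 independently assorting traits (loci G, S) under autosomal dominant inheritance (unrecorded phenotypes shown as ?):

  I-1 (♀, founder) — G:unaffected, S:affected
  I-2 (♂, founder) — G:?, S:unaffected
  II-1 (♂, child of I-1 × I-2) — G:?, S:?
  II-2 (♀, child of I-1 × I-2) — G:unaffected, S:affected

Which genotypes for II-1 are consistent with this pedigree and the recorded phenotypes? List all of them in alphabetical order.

II-1 ∈ {Gg Ss, Gg ss, gg Ss, gg ss}

G/I-1 un ·: gg
G/I-2 ? ·: gg|Gg
G/II-1 ? I-1×I-2: gg|Gg
G/II-2 un I-1×I-2: gg
⇒ G over [I-1,I-2,II-1,II-2]: 3 consistent
S/I-1 aff ·: Ss|SS
S/I-2 un ·: ss
S/II-1 ? I-1×I-2: ss|Ss
S/II-2 aff I-1×I-2: Ss
⇒ S over [I-1,I-2,II-1,II-2]: 3 consistent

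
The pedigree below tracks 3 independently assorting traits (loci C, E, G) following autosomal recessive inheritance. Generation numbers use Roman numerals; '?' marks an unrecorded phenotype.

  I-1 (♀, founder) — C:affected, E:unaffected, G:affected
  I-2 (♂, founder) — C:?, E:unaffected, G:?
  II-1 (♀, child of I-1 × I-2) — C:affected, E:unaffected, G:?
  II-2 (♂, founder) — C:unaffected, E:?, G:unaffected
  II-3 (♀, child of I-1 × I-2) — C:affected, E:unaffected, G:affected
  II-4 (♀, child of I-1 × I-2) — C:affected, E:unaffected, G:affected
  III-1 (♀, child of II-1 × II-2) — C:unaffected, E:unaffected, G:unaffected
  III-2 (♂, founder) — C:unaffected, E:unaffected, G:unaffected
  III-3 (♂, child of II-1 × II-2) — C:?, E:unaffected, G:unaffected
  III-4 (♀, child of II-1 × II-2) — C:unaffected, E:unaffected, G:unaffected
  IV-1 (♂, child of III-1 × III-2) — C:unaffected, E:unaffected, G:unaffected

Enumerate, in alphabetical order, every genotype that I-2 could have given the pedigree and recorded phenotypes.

C/I-1 aff ·: cc
C/I-2 ? ·: Cc|cc
C/II-1 aff I-1×I-2: cc
C/II-2 un ·: CC|Cc
C/II-3 aff I-1×I-2: cc
C/II-4 aff I-1×I-2: cc
C/III-1 un II-1×II-2: Cc
C/III-2 un ·: CC|Cc
C/III-3 ? II-1×II-2: Cc|cc
C/III-4 un II-1×II-2: Cc
C/IV-1 un III-1×III-2: CC|Cc
⇒ C over [I-1,I-2,II-1,II-2,II-3,II-4,III-1,III-2,III-3,III-4,IV-1]: 24 consistent
E/I-1 un ·: EE|Ee
E/I-2 un ·: EE|Ee
E/II-1 un I-1×I-2: EE|Ee
E/II-2 ? ·: EE|Ee|ee
E/II-3 un I-1×I-2: EE|Ee
E/II-4 un I-1×I-2: EE|Ee
E/III-1 un II-1×II-2: EE|Ee
E/III-2 un ·: EE|Ee
E/III-3 un II-1×II-2: EE|Ee
E/III-4 un II-1×II-2: EE|Ee
E/IV-1 un III-1×III-2: EE|Ee
⇒ E over [I-1,I-2,II-1,II-2,II-3,II-4,III-1,III-2,III-3,III-4,IV-1]: 1175 consistent
G/I-1 aff ·: gg
G/I-2 ? ·: Gg|gg
G/II-1 ? I-1×I-2: Gg|gg
G/II-2 un ·: GG|Gg
G/II-3 aff I-1×I-2: gg
G/II-4 aff I-1×I-2: gg
G/III-1 un II-1×II-2: GG|Gg
G/III-2 un ·: GG|Gg
G/III-3 un II-1×II-2: GG|Gg
G/III-4 un II-1×II-2: GG|Gg
G/IV-1 un III-1×III-2: GG|Gg
⇒ G over [I-1,I-2,II-1,II-2,II-3,II-4,III-1,III-2,III-3,III-4,IV-1]: 72 consistent

I-2 ∈ {Cc EE Gg, Cc EE gg, Cc Ee Gg, Cc Ee gg, cc EE Gg, cc EE gg, cc Ee Gg, cc Ee gg}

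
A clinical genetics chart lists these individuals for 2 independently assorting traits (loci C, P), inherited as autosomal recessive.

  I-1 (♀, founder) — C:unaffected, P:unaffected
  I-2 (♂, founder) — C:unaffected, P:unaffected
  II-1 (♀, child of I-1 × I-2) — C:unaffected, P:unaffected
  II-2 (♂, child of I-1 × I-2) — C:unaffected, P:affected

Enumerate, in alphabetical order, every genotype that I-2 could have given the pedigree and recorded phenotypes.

C/I-1 un ·: CC|Cc
C/I-2 un ·: CC|Cc
C/II-1 un I-1×I-2: CC|Cc
C/II-2 un I-1×I-2: CC|Cc
⇒ C over [I-1,I-2,II-1,II-2]: 13 consistent
P/I-1 un ·: Pp
P/I-2 un ·: Pp
P/II-1 un I-1×I-2: PP|Pp
P/II-2 aff I-1×I-2: pp
⇒ P over [I-1,I-2,II-1,II-2]: 2 consistent

I-2 ∈ {CC Pp, Cc Pp}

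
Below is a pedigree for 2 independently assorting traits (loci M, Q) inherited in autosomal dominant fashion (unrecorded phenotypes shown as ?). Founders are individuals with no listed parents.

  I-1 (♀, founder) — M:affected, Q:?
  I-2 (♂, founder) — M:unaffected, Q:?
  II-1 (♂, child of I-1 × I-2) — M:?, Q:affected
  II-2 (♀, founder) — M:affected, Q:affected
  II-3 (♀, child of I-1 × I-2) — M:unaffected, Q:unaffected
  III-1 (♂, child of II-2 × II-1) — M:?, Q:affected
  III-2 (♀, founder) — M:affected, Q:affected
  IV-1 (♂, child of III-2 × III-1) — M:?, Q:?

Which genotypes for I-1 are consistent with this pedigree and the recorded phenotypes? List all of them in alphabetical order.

M/I-1 aff ·: Mm
M/I-2 un ·: mm
M/II-1 ? I-1×I-2: mm|Mm
M/II-2 aff ·: Mm|MM
M/II-3 un I-1×I-2: mm
M/III-1 ? II-2×II-1: mm|Mm|MM
M/III-2 aff ·: Mm|MM
M/IV-1 ? III-2×III-1: mm|Mm|MM
⇒ M over [I-1,I-2,II-1,II-2,II-3,III-1,III-2,IV-1]: 32 consistent
Q/I-1 ? ·: qq|Qq
Q/I-2 ? ·: qq|Qq
Q/II-1 aff I-1×I-2: Qq|QQ
Q/II-2 aff ·: Qq|QQ
Q/II-3 un I-1×I-2: qq
Q/III-1 aff II-2×II-1: Qq|QQ
Q/III-2 aff ·: Qq|QQ
Q/IV-1 ? III-2×III-1: qq|Qq|QQ
⇒ Q over [I-1,I-2,II-1,II-2,II-3,III-1,III-2,IV-1]: 59 consistent

I-1 ∈ {Mm Qq, Mm qq}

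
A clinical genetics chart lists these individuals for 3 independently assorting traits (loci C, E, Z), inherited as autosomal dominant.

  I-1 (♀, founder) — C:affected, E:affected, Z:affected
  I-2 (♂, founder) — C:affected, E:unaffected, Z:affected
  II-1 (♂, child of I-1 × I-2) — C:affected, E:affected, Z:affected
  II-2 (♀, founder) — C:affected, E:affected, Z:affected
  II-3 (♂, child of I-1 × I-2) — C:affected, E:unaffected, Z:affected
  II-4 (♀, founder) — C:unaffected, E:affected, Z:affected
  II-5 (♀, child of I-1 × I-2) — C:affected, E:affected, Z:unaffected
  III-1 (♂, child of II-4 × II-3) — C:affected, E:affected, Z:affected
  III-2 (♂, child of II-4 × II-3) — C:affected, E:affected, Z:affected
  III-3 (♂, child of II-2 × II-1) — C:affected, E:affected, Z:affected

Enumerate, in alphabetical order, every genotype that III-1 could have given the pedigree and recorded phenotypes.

C/I-1 aff ·: Cc|CC
C/I-2 aff ·: Cc|CC
C/II-1 aff I-1×I-2: Cc|CC
C/II-2 aff ·: Cc|CC
C/II-3 aff I-1×I-2: Cc|CC
C/II-4 un ·: cc
C/II-5 aff I-1×I-2: Cc|CC
C/III-1 aff II-4×II-3: Cc
C/III-2 aff II-4×II-3: Cc
C/III-3 aff II-2×II-1: Cc|CC
⇒ C over [I-1,I-2,II-1,II-2,II-3,II-4,II-5,III-1,III-2,III-3]: 87 consistent
E/I-1 aff ·: Ee
E/I-2 un ·: ee
E/II-1 aff I-1×I-2: Ee
E/II-2 aff ·: Ee|EE
E/II-3 un I-1×I-2: ee
E/II-4 aff ·: Ee|EE
E/II-5 aff I-1×I-2: Ee
E/III-1 aff II-4×II-3: Ee
E/III-2 aff II-4×II-3: Ee
E/III-3 aff II-2×II-1: Ee|EE
⇒ E over [I-1,I-2,II-1,II-2,II-3,II-4,II-5,III-1,III-2,III-3]: 8 consistent
Z/I-1 aff ·: Zz
Z/I-2 aff ·: Zz
Z/II-1 aff I-1×I-2: Zz|ZZ
Z/II-2 aff ·: Zz|ZZ
Z/II-3 aff I-1×I-2: Zz|ZZ
Z/II-4 aff ·: Zz|ZZ
Z/II-5 un I-1×I-2: zz
Z/III-1 aff II-4×II-3: Zz|ZZ
Z/III-2 aff II-4×II-3: Zz|ZZ
Z/III-3 aff II-2×II-1: Zz|ZZ
⇒ Z over [I-1,I-2,II-1,II-2,II-3,II-4,II-5,III-1,III-2,III-3]: 91 consistent

III-1 ∈ {Cc Ee ZZ, Cc Ee Zz}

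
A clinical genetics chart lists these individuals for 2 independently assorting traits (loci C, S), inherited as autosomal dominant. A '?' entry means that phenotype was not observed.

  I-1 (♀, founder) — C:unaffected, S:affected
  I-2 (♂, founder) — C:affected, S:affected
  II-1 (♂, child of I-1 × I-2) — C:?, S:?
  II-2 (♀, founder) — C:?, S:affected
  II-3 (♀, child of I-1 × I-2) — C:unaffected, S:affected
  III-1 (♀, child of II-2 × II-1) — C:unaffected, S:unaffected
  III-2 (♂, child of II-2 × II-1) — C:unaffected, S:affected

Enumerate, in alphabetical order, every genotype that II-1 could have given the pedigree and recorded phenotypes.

C/I-1 un ·: cc
C/I-2 aff ·: Cc
C/II-1 ? I-1×I-2: cc|Cc
C/II-2 ? ·: cc|Cc
C/II-3 un I-1×I-2: cc
C/III-1 un II-2×II-1: cc
C/III-2 un II-2×II-1: cc
⇒ C over [I-1,I-2,II-1,II-2,II-3,III-1,III-2]: 4 consistent
S/I-1 aff ·: Ss|SS
S/I-2 aff ·: Ss|SS
S/II-1 ? I-1×I-2: ss|Ss
S/II-2 aff ·: Ss
S/II-3 aff I-1×I-2: Ss|SS
S/III-1 un II-2×II-1: ss
S/III-2 aff II-2×II-1: Ss|SS
⇒ S over [I-1,I-2,II-1,II-2,II-3,III-1,III-2]: 14 consistent

II-1 ∈ {Cc Ss, Cc ss, cc Ss, cc ss}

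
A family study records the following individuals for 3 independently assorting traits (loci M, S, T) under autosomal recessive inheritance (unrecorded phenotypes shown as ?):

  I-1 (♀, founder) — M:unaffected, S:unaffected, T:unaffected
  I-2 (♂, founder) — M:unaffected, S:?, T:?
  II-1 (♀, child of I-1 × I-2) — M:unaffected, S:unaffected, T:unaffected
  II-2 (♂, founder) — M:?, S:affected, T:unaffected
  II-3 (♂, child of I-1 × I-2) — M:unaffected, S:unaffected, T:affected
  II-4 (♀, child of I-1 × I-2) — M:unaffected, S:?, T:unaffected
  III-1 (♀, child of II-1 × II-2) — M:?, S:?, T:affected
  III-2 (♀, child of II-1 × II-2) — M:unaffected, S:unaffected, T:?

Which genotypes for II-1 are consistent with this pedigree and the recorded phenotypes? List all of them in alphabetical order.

M/I-1 un ·: MM|Mm
M/I-2 un ·: MM|Mm
M/II-1 un I-1×I-2: MM|Mm
M/II-2 ? ·: MM|Mm|mm
M/II-3 un I-1×I-2: MM|Mm
M/II-4 un I-1×I-2: MM|Mm
M/III-1 ? II-1×II-2: MM|Mm|mm
M/III-2 un II-1×II-2: MM|Mm
⇒ M over [I-1,I-2,II-1,II-2,II-3,II-4,III-1,III-2]: 222 consistent
S/I-1 un ·: SS|Ss
S/I-2 ? ·: SS|Ss|ss
S/II-1 un I-1×I-2: SS|Ss
S/II-2 aff ·: ss
S/II-3 un I-1×I-2: SS|Ss
S/II-4 ? I-1×I-2: SS|Ss|ss
S/III-1 ? II-1×II-2: Ss|ss
S/III-2 un II-1×II-2: Ss
⇒ S over [I-1,I-2,II-1,II-2,II-3,II-4,III-1,III-2]: 49 consistent
T/I-1 un ·: Tt
T/I-2 ? ·: Tt|tt
T/II-1 un I-1×I-2: Tt
T/II-2 un ·: Tt
T/II-3 aff I-1×I-2: tt
T/II-4 un I-1×I-2: TT|Tt
T/III-1 aff II-1×II-2: tt
T/III-2 ? II-1×II-2: TT|Tt|tt
⇒ T over [I-1,I-2,II-1,II-2,II-3,II-4,III-1,III-2]: 9 consistent

II-1 ∈ {MM SS Tt, MM Ss Tt, Mm SS Tt, Mm Ss Tt}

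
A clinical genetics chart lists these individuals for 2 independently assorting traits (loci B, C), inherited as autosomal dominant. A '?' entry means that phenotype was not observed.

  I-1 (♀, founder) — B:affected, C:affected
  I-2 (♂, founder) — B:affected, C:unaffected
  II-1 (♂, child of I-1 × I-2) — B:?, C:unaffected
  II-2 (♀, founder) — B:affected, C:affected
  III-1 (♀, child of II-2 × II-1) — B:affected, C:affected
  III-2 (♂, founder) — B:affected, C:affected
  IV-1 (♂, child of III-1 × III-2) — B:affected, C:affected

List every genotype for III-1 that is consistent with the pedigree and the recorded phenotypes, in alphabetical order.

III-1 ∈ {BB Cc, Bb Cc}

B/I-1 aff ·: Bb|BB
B/I-2 aff ·: Bb|BB
B/II-1 ? I-1×I-2: bb|Bb|BB
B/II-2 aff ·: Bb|BB
B/III-1 aff II-2×II-1: Bb|BB
B/III-2 aff ·: Bb|BB
B/IV-1 aff III-1×III-2: Bb|BB
⇒ B over [I-1,I-2,II-1,II-2,III-1,III-2,IV-1]: 90 consistent
C/I-1 aff ·: Cc
C/I-2 un ·: cc
C/II-1 un I-1×I-2: cc
C/II-2 aff ·: Cc|CC
C/III-1 aff II-2×II-1: Cc
C/III-2 aff ·: Cc|CC
C/IV-1 aff III-1×III-2: Cc|CC
⇒ C over [I-1,I-2,II-1,II-2,III-1,III-2,IV-1]: 8 consistent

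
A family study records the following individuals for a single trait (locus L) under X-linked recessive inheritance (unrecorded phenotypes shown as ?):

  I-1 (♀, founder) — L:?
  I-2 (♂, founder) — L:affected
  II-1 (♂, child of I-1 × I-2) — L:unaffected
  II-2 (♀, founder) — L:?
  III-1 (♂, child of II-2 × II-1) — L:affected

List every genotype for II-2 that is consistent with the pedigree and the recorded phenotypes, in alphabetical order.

L/I-1 ? ·: X^LX^L|X^LX^l
L/I-2 aff ·: X^lY
L/II-1 un I-1×I-2: X^LY
L/II-2 ? ·: X^LX^l|X^lX^l
L/III-1 aff II-2×II-1: X^lY
⇒ L over [I-1,I-2,II-1,II-2,III-1]: 4 consistent

II-2 ∈ {X^LX^l, X^lX^l}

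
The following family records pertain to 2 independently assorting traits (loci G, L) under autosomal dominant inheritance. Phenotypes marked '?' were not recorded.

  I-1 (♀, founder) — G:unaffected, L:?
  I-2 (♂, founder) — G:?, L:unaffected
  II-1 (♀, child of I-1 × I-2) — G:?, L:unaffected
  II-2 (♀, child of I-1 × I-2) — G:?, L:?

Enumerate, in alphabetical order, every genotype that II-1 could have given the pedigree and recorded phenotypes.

G/I-1 un ·: gg
G/I-2 ? ·: gg|Gg|GG
G/II-1 ? I-1×I-2: gg|Gg
G/II-2 ? I-1×I-2: gg|Gg
⇒ G over [I-1,I-2,II-1,II-2]: 6 consistent
L/I-1 ? ·: ll|Ll
L/I-2 un ·: ll
L/II-1 un I-1×I-2: ll
L/II-2 ? I-1×I-2: ll|Ll
⇒ L over [I-1,I-2,II-1,II-2]: 3 consistent

II-1 ∈ {Gg ll, gg ll}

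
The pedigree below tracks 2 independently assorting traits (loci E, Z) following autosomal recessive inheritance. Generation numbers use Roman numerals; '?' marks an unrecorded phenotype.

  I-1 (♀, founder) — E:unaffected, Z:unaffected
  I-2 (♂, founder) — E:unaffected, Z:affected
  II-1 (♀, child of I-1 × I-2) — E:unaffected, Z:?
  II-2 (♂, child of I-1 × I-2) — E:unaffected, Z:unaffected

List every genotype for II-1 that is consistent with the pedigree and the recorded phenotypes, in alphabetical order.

E/I-1 un ·: EE|Ee
E/I-2 un ·: EE|Ee
E/II-1 un I-1×I-2: EE|Ee
E/II-2 un I-1×I-2: EE|Ee
⇒ E over [I-1,I-2,II-1,II-2]: 13 consistent
Z/I-1 un ·: ZZ|Zz
Z/I-2 aff ·: zz
Z/II-1 ? I-1×I-2: Zz|zz
Z/II-2 un I-1×I-2: Zz
⇒ Z over [I-1,I-2,II-1,II-2]: 3 consistent

II-1 ∈ {EE Zz, EE zz, Ee Zz, Ee zz}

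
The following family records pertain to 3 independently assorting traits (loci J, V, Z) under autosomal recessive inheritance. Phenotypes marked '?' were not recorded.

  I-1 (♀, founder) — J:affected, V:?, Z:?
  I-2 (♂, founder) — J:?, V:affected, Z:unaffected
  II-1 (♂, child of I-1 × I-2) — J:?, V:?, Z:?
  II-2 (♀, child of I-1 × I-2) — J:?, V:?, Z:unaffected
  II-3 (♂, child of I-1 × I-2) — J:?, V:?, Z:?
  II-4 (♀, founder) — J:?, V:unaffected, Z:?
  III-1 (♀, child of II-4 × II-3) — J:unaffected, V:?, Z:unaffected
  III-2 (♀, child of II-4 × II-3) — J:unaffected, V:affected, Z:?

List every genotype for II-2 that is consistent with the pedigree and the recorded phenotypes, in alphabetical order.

J/I-1 aff ·: jj
J/I-2 ? ·: JJ|Jj|jj
J/II-1 ? I-1×I-2: Jj|jj
J/II-2 ? I-1×I-2: Jj|jj
J/II-3 ? I-1×I-2: Jj|jj
J/II-4 ? ·: JJ|Jj|jj
J/III-1 un II-4×II-3: JJ|Jj
J/III-2 un II-4×II-3: JJ|Jj
⇒ J over [I-1,I-2,II-1,II-2,II-3,II-4,III-1,III-2]: 55 consistent
V/I-1 ? ·: VV|Vv|vv
V/I-2 aff ·: vv
V/II-1 ? I-1×I-2: Vv|vv
V/II-2 ? I-1×I-2: Vv|vv
V/II-3 ? I-1×I-2: Vv|vv
V/II-4 un ·: Vv
V/III-1 ? II-4×II-3: VV|Vv|vv
V/III-2 aff II-4×II-3: vv
⇒ V over [I-1,I-2,II-1,II-2,II-3,II-4,III-1,III-2]: 25 consistent
Z/I-1 ? ·: ZZ|Zz|zz
Z/I-2 un ·: ZZ|Zz
Z/II-1 ? I-1×I-2: ZZ|Zz|zz
Z/II-2 un I-1×I-2: ZZ|Zz
Z/II-3 ? I-1×I-2: ZZ|Zz|zz
Z/II-4 ? ·: ZZ|Zz|zz
Z/III-1 un II-4×II-3: ZZ|Zz
Z/III-2 ? II-4×II-3: ZZ|Zz|zz
⇒ Z over [I-1,I-2,II-1,II-2,II-3,II-4,III-1,III-2]: 318 consistent

II-2 ∈ {Jj Vv ZZ, Jj Vv Zz, Jj vv ZZ, Jj vv Zz, jj Vv ZZ, jj Vv Zz, jj vv ZZ, jj vv Zz}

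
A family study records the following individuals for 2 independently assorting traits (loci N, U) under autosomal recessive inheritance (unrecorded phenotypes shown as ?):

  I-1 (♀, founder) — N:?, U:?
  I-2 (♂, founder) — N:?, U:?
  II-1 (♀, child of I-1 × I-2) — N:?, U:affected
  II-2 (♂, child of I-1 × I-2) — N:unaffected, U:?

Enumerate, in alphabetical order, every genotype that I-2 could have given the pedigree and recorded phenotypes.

N/I-1 ? ·: NN|Nn|nn
N/I-2 ? ·: NN|Nn|nn
N/II-1 ? I-1×I-2: NN|Nn|nn
N/II-2 un I-1×I-2: NN|Nn
⇒ N over [I-1,I-2,II-1,II-2]: 21 consistent
U/I-1 ? ·: Uu|uu
U/I-2 ? ·: Uu|uu
U/II-1 aff I-1×I-2: uu
U/II-2 ? I-1×I-2: UU|Uu|uu
⇒ U over [I-1,I-2,II-1,II-2]: 8 consistent

I-2 ∈ {NN Uu, NN uu, Nn Uu, Nn uu, nn Uu, nn uu}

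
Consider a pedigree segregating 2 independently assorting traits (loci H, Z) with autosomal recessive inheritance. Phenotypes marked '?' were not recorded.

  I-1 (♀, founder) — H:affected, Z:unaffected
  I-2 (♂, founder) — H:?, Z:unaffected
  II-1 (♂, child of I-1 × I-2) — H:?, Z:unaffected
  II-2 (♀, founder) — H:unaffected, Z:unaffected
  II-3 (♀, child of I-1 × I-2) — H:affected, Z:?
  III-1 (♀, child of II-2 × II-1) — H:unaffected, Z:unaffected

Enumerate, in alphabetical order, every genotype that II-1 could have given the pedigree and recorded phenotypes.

H/I-1 aff ·: hh
H/I-2 ? ·: Hh|hh
H/II-1 ? I-1×I-2: Hh|hh
H/II-2 un ·: HH|Hh
H/II-3 aff I-1×I-2: hh
H/III-1 un II-2×II-1: HH|Hh
⇒ H over [I-1,I-2,II-1,II-2,II-3,III-1]: 8 consistent
Z/I-1 un ·: ZZ|Zz
Z/I-2 un ·: ZZ|Zz
Z/II-1 un I-1×I-2: ZZ|Zz
Z/II-2 un ·: ZZ|Zz
Z/II-3 ? I-1×I-2: ZZ|Zz|zz
Z/III-1 un II-2×II-1: ZZ|Zz
⇒ Z over [I-1,I-2,II-1,II-2,II-3,III-1]: 52 consistent

II-1 ∈ {Hh ZZ, Hh Zz, hh ZZ, hh Zz}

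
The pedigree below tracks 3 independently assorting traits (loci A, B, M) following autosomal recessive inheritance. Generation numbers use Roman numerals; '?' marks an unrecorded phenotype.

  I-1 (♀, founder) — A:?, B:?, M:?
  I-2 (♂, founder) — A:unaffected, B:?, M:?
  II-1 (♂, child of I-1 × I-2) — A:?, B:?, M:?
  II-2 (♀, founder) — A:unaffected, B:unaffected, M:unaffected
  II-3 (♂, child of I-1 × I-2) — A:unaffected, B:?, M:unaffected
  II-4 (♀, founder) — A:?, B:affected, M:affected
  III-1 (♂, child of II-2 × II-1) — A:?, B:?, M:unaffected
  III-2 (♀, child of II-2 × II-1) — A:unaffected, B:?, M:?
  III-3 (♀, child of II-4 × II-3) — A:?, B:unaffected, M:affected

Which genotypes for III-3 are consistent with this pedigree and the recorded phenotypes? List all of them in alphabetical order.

III-3 ∈ {AA Bb mm, Aa Bb mm, aa Bb mm}

A/I-1 ? ·: AA|Aa|aa
A/I-2 un ·: AA|Aa
A/II-1 ? I-1×I-2: AA|Aa|aa
A/II-2 un ·: AA|Aa
A/II-3 un I-1×I-2: AA|Aa
A/II-4 ? ·: AA|Aa|aa
A/III-1 ? II-2×II-1: AA|Aa|aa
A/III-2 un II-2×II-1: AA|Aa
A/III-3 ? II-4×II-3: AA|Aa|aa
⇒ A over [I-1,I-2,II-1,II-2,II-3,II-4,III-1,III-2,III-3]: 709 consistent
B/I-1 ? ·: BB|Bb|bb
B/I-2 ? ·: BB|Bb|bb
B/II-1 ? I-1×I-2: BB|Bb|bb
B/II-2 un ·: BB|Bb
B/II-3 ? I-1×I-2: BB|Bb
B/II-4 aff ·: bb
B/III-1 ? II-2×II-1: BB|Bb|bb
B/III-2 ? II-2×II-1: BB|Bb|bb
B/III-3 un II-4×II-3: Bb
⇒ B over [I-1,I-2,II-1,II-2,II-3,II-4,III-1,III-2,III-3]: 185 consistent
M/I-1 ? ·: MM|Mm|mm
M/I-2 ? ·: MM|Mm|mm
M/II-1 ? I-1×I-2: MM|Mm|mm
M/II-2 un ·: MM|Mm
M/II-3 un I-1×I-2: Mm
M/II-4 aff ·: mm
M/III-1 un II-2×II-1: MM|Mm
M/III-2 ? II-2×II-1: MM|Mm|mm
M/III-3 aff II-4×II-3: mm
⇒ M over [I-1,I-2,II-1,II-2,II-3,II-4,III-1,III-2,III-3]: 94 consistent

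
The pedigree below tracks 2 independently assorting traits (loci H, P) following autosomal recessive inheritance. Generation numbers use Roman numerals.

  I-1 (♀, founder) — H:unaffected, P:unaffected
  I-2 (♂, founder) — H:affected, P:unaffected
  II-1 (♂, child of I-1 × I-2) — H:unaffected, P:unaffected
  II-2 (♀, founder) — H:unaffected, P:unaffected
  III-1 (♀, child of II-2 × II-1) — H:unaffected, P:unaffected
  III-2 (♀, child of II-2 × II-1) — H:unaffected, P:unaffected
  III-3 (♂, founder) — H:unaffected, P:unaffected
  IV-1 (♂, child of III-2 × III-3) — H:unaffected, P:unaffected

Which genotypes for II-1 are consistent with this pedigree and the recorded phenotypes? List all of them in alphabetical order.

II-1 ∈ {Hh PP, Hh Pp}

H/I-1 un ·: HH|Hh
H/I-2 aff ·: hh
H/II-1 un I-1×I-2: Hh
H/II-2 un ·: HH|Hh
H/III-1 un II-2×II-1: HH|Hh
H/III-2 un II-2×II-1: HH|Hh
H/III-3 un ·: HH|Hh
H/IV-1 un III-2×III-3: HH|Hh
⇒ H over [I-1,I-2,II-1,II-2,III-1,III-2,III-3,IV-1]: 56 consistent
P/I-1 un ·: PP|Pp
P/I-2 un ·: PP|Pp
P/II-1 un I-1×I-2: PP|Pp
P/II-2 un ·: PP|Pp
P/III-1 un II-2×II-1: PP|Pp
P/III-2 un II-2×II-1: PP|Pp
P/III-3 un ·: PP|Pp
P/IV-1 un III-2×III-3: PP|Pp
⇒ P over [I-1,I-2,II-1,II-2,III-1,III-2,III-3,IV-1]: 152 consistent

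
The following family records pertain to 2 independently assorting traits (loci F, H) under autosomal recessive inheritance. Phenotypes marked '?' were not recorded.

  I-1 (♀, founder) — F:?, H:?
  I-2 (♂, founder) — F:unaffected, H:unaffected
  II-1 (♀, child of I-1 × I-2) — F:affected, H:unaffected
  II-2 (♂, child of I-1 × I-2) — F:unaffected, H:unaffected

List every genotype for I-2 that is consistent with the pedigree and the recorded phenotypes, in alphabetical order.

F/I-1 ? ·: Ff|ff
F/I-2 un ·: Ff
F/II-1 aff I-1×I-2: ff
F/II-2 un I-1×I-2: FF|Ff
⇒ F over [I-1,I-2,II-1,II-2]: 3 consistent
H/I-1 ? ·: HH|Hh|hh
H/I-2 un ·: HH|Hh
H/II-1 un I-1×I-2: HH|Hh
H/II-2 un I-1×I-2: HH|Hh
⇒ H over [I-1,I-2,II-1,II-2]: 15 consistent

I-2 ∈ {Ff HH, Ff Hh}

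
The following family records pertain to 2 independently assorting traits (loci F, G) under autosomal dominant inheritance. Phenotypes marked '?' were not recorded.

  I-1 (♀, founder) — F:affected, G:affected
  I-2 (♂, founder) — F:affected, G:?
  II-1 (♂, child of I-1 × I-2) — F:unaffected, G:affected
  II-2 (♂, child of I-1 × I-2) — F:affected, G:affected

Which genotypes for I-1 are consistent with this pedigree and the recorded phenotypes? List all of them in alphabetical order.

I-1 ∈ {Ff GG, Ff Gg}

F/I-1 aff ·: Ff
F/I-2 aff ·: Ff
F/II-1 un I-1×I-2: ff
F/II-2 aff I-1×I-2: Ff|FF
⇒ F over [I-1,I-2,II-1,II-2]: 2 consistent
G/I-1 aff ·: Gg|GG
G/I-2 ? ·: gg|Gg|GG
G/II-1 aff I-1×I-2: Gg|GG
G/II-2 aff I-1×I-2: Gg|GG
⇒ G over [I-1,I-2,II-1,II-2]: 15 consistent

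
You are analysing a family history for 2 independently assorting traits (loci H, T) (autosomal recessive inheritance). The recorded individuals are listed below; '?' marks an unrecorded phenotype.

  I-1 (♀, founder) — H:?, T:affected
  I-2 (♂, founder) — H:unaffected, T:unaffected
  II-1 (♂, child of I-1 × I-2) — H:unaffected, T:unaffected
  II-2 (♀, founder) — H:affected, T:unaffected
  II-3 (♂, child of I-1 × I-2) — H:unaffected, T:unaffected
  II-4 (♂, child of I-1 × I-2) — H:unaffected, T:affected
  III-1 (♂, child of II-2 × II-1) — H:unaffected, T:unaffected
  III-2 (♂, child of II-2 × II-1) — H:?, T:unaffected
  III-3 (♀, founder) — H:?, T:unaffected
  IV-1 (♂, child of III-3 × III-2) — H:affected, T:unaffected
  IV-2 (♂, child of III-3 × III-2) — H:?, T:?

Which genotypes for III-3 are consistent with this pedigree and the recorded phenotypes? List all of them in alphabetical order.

H/I-1 ? ·: HH|Hh|hh
H/I-2 un ·: HH|Hh
H/II-1 un I-1×I-2: HH|Hh
H/II-2 aff ·: hh
H/II-3 un I-1×I-2: HH|Hh
H/II-4 un I-1×I-2: HH|Hh
H/III-1 un II-2×II-1: Hh
H/III-2 ? II-2×II-1: Hh|hh
H/III-3 ? ·: Hh|hh
H/IV-1 aff III-3×III-2: hh
H/IV-2 ? III-3×III-2: HH|Hh|hh
⇒ H over [I-1,I-2,II-1,II-2,II-3,II-4,III-1,III-2,III-3,IV-1,IV-2]: 177 consistent
T/I-1 aff ·: tt
T/I-2 un ·: Tt
T/II-1 un I-1×I-2: Tt
T/II-2 un ·: TT|Tt
T/II-3 un I-1×I-2: Tt
T/II-4 aff I-1×I-2: tt
T/III-1 un II-2×II-1: TT|Tt
T/III-2 un II-2×II-1: TT|Tt
T/III-3 un ·: TT|Tt
T/IV-1 un III-3×III-2: TT|Tt
T/IV-2 ? III-3×III-2: TT|Tt|tt
⇒ T over [I-1,I-2,II-1,II-2,II-3,II-4,III-1,III-2,III-3,IV-1,IV-2]: 60 consistent

III-3 ∈ {Hh TT, Hh Tt, hh TT, hh Tt}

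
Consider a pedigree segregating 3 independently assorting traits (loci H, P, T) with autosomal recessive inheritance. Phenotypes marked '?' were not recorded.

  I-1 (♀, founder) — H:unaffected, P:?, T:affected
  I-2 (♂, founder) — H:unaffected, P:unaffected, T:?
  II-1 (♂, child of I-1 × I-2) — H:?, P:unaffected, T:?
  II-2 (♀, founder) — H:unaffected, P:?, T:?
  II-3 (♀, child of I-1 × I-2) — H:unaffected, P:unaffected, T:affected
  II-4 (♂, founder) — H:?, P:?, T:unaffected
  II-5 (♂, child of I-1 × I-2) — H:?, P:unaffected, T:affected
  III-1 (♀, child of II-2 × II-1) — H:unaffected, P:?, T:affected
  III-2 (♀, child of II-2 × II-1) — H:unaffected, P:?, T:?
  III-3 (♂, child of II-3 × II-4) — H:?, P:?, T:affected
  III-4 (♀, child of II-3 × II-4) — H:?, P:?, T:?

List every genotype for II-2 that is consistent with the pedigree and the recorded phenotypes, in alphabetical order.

H/I-1 un ·: HH|Hh
H/I-2 un ·: HH|Hh
H/II-1 ? I-1×I-2: HH|Hh|hh
H/II-2 un ·: HH|Hh
H/II-3 un I-1×I-2: HH|Hh
H/II-4 ? ·: HH|Hh|hh
H/II-5 ? I-1×I-2: HH|Hh|hh
H/III-1 un II-2×II-1: HH|Hh
H/III-2 un II-2×II-1: HH|Hh
H/III-3 ? II-3×II-4: HH|Hh|hh
H/III-4 ? II-3×II-4: HH|Hh|hh
⇒ H over [I-1,I-2,II-1,II-2,II-3,II-4,II-5,III-1,III-2,III-3,III-4]: 2261 consistent
P/I-1 ? ·: PP|Pp|pp
P/I-2 un ·: PP|Pp
P/II-1 un I-1×I-2: PP|Pp
P/II-2 ? ·: PP|Pp|pp
P/II-3 un I-1×I-2: PP|Pp
P/II-4 ? ·: PP|Pp|pp
P/II-5 un I-1×I-2: PP|Pp
P/III-1 ? II-2×II-1: PP|Pp|pp
P/III-2 ? II-2×II-1: PP|Pp|pp
P/III-3 ? II-3×II-4: PP|Pp|pp
P/III-4 ? II-3×II-4: PP|Pp|pp
⇒ P over [I-1,I-2,II-1,II-2,II-3,II-4,II-5,III-1,III-2,III-3,III-4]: 3788 consistent
T/I-1 aff ·: tt
T/I-2 ? ·: Tt|tt
T/II-1 ? I-1×I-2: Tt|tt
T/II-2 ? ·: Tt|tt
T/II-3 aff I-1×I-2: tt
T/II-4 un ·: Tt
T/II-5 aff I-1×I-2: tt
T/III-1 aff II-2×II-1: tt
T/III-2 ? II-2×II-1: TT|Tt|tt
T/III-3 aff II-3×II-4: tt
T/III-4 ? II-3×II-4: Tt|tt
⇒ T over [I-1,I-2,II-1,II-2,II-3,II-4,II-5,III-1,III-2,III-3,III-4]: 22 consistent

II-2 ∈ {HH PP Tt, HH PP tt, HH Pp Tt, HH Pp tt, HH pp Tt, HH pp tt, Hh PP Tt, Hh PP tt, Hh Pp Tt, Hh Pp tt, Hh pp Tt, Hh pp tt}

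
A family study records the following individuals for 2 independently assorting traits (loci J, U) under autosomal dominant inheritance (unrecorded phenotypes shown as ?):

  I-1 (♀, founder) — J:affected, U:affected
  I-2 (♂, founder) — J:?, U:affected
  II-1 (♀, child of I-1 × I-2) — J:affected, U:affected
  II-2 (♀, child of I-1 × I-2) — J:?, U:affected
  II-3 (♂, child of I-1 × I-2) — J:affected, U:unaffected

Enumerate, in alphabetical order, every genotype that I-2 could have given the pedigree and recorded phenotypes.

I-2 ∈ {JJ Uu, Jj Uu, jj Uu}

J/I-1 aff ·: Jj|JJ
J/I-2 ? ·: jj|Jj|JJ
J/II-1 aff I-1×I-2: Jj|JJ
J/II-2 ? I-1×I-2: jj|Jj|JJ
J/II-3 aff I-1×I-2: Jj|JJ
⇒ J over [I-1,I-2,II-1,II-2,II-3]: 32 consistent
U/I-1 aff ·: Uu
U/I-2 aff ·: Uu
U/II-1 aff I-1×I-2: Uu|UU
U/II-2 aff I-1×I-2: Uu|UU
U/II-3 un I-1×I-2: uu
⇒ U over [I-1,I-2,II-1,II-2,II-3]: 4 consistent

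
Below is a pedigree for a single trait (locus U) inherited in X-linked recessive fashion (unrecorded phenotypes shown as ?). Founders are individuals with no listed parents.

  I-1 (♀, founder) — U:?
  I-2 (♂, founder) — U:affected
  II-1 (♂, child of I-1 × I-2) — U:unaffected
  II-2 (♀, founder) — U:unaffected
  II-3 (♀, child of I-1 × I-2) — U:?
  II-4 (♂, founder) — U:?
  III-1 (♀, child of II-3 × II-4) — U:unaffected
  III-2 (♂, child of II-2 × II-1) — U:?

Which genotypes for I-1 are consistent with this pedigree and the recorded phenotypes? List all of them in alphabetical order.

I-1 ∈ {X^UX^U, X^UX^u}

U/I-1 ? ·: X^UX^U|X^UX^u
U/I-2 aff ·: X^uY
U/II-1 un I-1×I-2: X^UY
U/II-2 un ·: X^UX^U|X^UX^u
U/II-3 ? I-1×I-2: X^UX^u|X^uX^u
U/II-4 ? ·: X^UY|X^uY
U/III-1 un II-3×II-4: X^UX^U|X^UX^u
U/III-2 ? II-2×II-1: X^UY|X^uY
⇒ U over [I-1,I-2,II-1,II-2,II-3,II-4,III-1,III-2]: 21 consistent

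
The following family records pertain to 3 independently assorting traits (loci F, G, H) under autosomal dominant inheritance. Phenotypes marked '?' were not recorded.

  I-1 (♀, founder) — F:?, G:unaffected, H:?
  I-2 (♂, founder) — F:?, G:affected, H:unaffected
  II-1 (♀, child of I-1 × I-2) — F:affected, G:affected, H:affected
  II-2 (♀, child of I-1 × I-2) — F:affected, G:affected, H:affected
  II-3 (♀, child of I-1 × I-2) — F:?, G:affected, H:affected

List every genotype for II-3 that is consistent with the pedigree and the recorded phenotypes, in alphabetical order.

F/I-1 ? ·: ff|Ff|FF
F/I-2 ? ·: ff|Ff|FF
F/II-1 aff I-1×I-2: Ff|FF
F/II-2 aff I-1×I-2: Ff|FF
F/II-3 ? I-1×I-2: ff|Ff|FF
⇒ F over [I-1,I-2,II-1,II-2,II-3]: 35 consistent
G/I-1 un ·: gg
G/I-2 aff ·: Gg|GG
G/II-1 aff I-1×I-2: Gg
G/II-2 aff I-1×I-2: Gg
G/II-3 aff I-1×I-2: Gg
⇒ G over [I-1,I-2,II-1,II-2,II-3]: 2 consistent
H/I-1 ? ·: Hh|HH
H/I-2 un ·: hh
H/II-1 aff I-1×I-2: Hh
H/II-2 aff I-1×I-2: Hh
H/II-3 aff I-1×I-2: Hh
⇒ H over [I-1,I-2,II-1,II-2,II-3]: 2 consistent

II-3 ∈ {FF Gg Hh, Ff Gg Hh, ff Gg Hh}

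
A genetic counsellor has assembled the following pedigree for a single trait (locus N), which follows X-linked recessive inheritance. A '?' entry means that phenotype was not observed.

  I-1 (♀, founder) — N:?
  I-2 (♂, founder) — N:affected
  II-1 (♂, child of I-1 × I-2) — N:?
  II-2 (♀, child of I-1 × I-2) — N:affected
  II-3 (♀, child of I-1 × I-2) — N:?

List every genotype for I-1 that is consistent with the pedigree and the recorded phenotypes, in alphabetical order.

I-1 ∈ {X^NX^n, X^nX^n}

N/I-1 ? ·: X^NX^n|X^nX^n
N/I-2 aff ·: X^nY
N/II-1 ? I-1×I-2: X^NY|X^nY
N/II-2 aff I-1×I-2: X^nX^n
N/II-3 ? I-1×I-2: X^NX^n|X^nX^n
⇒ N over [I-1,I-2,II-1,II-2,II-3]: 5 consistent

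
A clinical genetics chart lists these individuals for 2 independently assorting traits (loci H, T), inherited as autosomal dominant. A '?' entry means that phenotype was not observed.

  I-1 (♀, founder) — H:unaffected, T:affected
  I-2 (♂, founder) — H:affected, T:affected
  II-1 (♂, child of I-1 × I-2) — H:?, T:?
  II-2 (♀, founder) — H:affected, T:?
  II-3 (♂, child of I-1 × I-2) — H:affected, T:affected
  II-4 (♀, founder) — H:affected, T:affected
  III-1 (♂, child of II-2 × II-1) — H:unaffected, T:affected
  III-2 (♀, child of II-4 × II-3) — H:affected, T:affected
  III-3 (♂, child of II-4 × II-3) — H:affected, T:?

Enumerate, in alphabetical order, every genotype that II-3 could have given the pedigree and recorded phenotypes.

H/I-1 un ·: hh
H/I-2 aff ·: Hh|HH
H/II-1 ? I-1×I-2: hh|Hh
H/II-2 aff ·: Hh
H/II-3 aff I-1×I-2: Hh
H/II-4 aff ·: Hh|HH
H/III-1 un II-2×II-1: hh
H/III-2 aff II-4×II-3: Hh|HH
H/III-3 aff II-4×II-3: Hh|HH
⇒ H over [I-1,I-2,II-1,II-2,II-3,II-4,III-1,III-2,III-3]: 24 consistent
T/I-1 aff ·: Tt|TT
T/I-2 aff ·: Tt|TT
T/II-1 ? I-1×I-2: tt|Tt|TT
T/II-2 ? ·: tt|Tt|TT
T/II-3 aff I-1×I-2: Tt|TT
T/II-4 aff ·: Tt|TT
T/III-1 aff II-2×II-1: Tt|TT
T/III-2 aff II-4×II-3: Tt|TT
T/III-3 ? II-4×II-3: tt|Tt|TT
⇒ T over [I-1,I-2,II-1,II-2,II-3,II-4,III-1,III-2,III-3]: 455 consistent

II-3 ∈ {Hh TT, Hh Tt}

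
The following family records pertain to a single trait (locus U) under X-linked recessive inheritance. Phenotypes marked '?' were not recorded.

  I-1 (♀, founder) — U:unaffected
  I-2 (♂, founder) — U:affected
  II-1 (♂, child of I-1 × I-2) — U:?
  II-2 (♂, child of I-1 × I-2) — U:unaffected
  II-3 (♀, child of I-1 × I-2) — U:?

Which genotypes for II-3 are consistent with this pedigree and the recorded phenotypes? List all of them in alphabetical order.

II-3 ∈ {X^UX^u, X^uX^u}

U/I-1 un ·: X^UX^U|X^UX^u
U/I-2 aff ·: X^uY
U/II-1 ? I-1×I-2: X^UY|X^uY
U/II-2 un I-1×I-2: X^UY
U/II-3 ? I-1×I-2: X^UX^u|X^uX^u
⇒ U over [I-1,I-2,II-1,II-2,II-3]: 5 consistent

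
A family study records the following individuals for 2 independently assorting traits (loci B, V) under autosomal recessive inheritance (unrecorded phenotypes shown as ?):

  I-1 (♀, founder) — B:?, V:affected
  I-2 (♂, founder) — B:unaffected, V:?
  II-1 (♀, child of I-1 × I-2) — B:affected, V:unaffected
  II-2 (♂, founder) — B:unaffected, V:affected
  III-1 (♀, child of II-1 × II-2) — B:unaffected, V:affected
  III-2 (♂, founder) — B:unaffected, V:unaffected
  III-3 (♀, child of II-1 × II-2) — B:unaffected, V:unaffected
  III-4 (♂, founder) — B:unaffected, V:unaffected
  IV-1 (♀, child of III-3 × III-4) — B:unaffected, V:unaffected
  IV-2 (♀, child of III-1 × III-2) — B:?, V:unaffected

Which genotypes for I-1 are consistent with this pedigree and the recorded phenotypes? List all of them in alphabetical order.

B/I-1 ? ·: Bb|bb
B/I-2 un ·: Bb
B/II-1 aff I-1×I-2: bb
B/II-2 un ·: BB|Bb
B/III-1 un II-1×II-2: Bb
B/III-2 un ·: BB|Bb
B/III-3 un II-1×II-2: Bb
B/III-4 un ·: BB|Bb
B/IV-1 un III-3×III-4: BB|Bb
B/IV-2 ? III-1×III-2: BB|Bb|bb
⇒ B over [I-1,I-2,II-1,II-2,III-1,III-2,III-3,III-4,IV-1,IV-2]: 80 consistent
V/I-1 aff ·: vv
V/I-2 ? ·: VV|Vv
V/II-1 un I-1×I-2: Vv
V/II-2 aff ·: vv
V/III-1 aff II-1×II-2: vv
V/III-2 un ·: VV|Vv
V/III-3 un II-1×II-2: Vv
V/III-4 un ·: VV|Vv
V/IV-1 un III-3×III-4: VV|Vv
V/IV-2 un III-1×III-2: Vv
⇒ V over [I-1,I-2,II-1,II-2,III-1,III-2,III-3,III-4,IV-1,IV-2]: 16 consistent

I-1 ∈ {Bb vv, bb vv}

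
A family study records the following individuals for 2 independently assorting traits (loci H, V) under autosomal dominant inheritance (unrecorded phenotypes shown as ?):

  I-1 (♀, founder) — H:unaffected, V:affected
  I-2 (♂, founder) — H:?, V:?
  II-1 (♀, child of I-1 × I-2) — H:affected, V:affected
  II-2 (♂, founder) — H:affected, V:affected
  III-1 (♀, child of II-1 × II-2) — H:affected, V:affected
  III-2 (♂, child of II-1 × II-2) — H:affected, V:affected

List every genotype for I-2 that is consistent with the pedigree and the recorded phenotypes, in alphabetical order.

H/I-1 un ·: hh
H/I-2 ? ·: Hh|HH
H/II-1 aff I-1×I-2: Hh
H/II-2 aff ·: Hh|HH
H/III-1 aff II-1×II-2: Hh|HH
H/III-2 aff II-1×II-2: Hh|HH
⇒ H over [I-1,I-2,II-1,II-2,III-1,III-2]: 16 consistent
V/I-1 aff ·: Vv|VV
V/I-2 ? ·: vv|Vv|VV
V/II-1 aff I-1×I-2: Vv|VV
V/II-2 aff ·: Vv|VV
V/III-1 aff II-1×II-2: Vv|VV
V/III-2 aff II-1×II-2: Vv|VV
⇒ V over [I-1,I-2,II-1,II-2,III-1,III-2]: 60 consistent

I-2 ∈ {HH VV, HH Vv, HH vv, Hh VV, Hh Vv, Hh vv}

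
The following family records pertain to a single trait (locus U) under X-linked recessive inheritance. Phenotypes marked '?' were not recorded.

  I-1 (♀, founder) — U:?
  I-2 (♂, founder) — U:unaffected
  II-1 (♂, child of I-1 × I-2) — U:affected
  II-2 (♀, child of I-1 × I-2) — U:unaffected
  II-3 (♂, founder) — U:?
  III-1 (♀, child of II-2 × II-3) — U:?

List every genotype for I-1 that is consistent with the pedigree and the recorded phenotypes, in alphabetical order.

I-1 ∈ {X^UX^u, X^uX^u}

U/I-1 ? ·: X^UX^u|X^uX^u
U/I-2 un ·: X^UY
U/II-1 aff I-1×I-2: X^uY
U/II-2 un I-1×I-2: X^UX^U|X^UX^u
U/II-3 ? ·: X^UY|X^uY
U/III-1 ? II-2×II-3: X^UX^U|X^UX^u|X^uX^u
⇒ U over [I-1,I-2,II-1,II-2,II-3,III-1]: 10 consistent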